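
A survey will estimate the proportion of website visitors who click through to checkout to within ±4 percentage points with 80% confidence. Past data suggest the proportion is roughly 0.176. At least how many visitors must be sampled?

149

For a proportion with margin E = 0.04 at 80% confidence, z = 1.282.
n = p̂(1−p̂)(z/E)² = 0.176 × 0.824 × (1.282/0.04)² = 148.97
Round up: n = 149.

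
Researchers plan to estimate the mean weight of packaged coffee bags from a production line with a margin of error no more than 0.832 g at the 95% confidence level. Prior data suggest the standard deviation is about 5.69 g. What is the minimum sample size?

180

For a mean, the margin of error is E = z·σ/√n, so n = (zσ/E)².
At 95% confidence, z = 1.960.
n = (1.960 × 5.69 / 0.832)² = 179.68
Round up: n = 180.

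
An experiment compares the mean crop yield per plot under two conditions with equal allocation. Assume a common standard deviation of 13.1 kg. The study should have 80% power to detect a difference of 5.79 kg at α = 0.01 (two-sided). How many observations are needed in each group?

120 per group

For two equal groups, n per group = 2·((z_{α/2} + z_β)·σ/δ)².
z_{α/2} = 2.576; z_β = 0.842 (power 80%).
n = 2 × (3.418 × 13.1 / 5.79)² = 2 × 59.80 = 119.60
Round up: n = 120 per group.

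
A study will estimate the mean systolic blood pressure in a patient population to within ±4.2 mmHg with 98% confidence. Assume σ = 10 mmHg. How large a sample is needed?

31

For a mean, the margin of error is E = z·σ/√n, so n = (zσ/E)².
At 98% confidence, z = 2.326.
n = (2.326 × 10 / 4.2)² = 30.67
Round up: n = 31.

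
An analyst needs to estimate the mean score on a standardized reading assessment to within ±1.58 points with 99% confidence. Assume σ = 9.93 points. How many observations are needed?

263

For a mean, the margin of error is E = z·σ/√n, so n = (zσ/E)².
At 99% confidence, z = 2.576.
n = (2.576 × 9.93 / 1.58)² = 262.11
Round up: n = 263.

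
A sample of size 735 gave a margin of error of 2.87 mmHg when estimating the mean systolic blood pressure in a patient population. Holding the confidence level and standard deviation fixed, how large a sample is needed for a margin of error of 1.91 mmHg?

Margin of error scales as 1/√n, so n₂ = n₁·(E₁/E₂)².
n₂ = 735 × (2.87/1.91)² = 735 × 2.258 = 1659.63
Round up: n₂ = 1660.

1660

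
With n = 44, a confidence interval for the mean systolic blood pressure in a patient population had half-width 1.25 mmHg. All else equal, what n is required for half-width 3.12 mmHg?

8

Margin of error scales as 1/√n, so n₂ = n₁·(E₁/E₂)².
n₂ = 44 × (1.25/3.12)² = 44 × 0.1605 = 7.06
Round up: n₂ = 8.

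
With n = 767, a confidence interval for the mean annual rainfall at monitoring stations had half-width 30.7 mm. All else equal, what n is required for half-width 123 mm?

48

Margin of error scales as 1/√n, so n₂ = n₁·(E₁/E₂)².
n₂ = 767 × (30.7/123)² = 767 × 0.0623 = 47.78
Round up: n₂ = 48.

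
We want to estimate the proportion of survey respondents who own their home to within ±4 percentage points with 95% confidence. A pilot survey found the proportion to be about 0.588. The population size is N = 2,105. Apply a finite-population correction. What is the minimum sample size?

For a proportion with margin E = 0.04 at 95% confidence, z = 1.960.
n = p̂(1−p̂)(z/E)² = 0.588 × 0.412 × (1.960/0.04)² = 581.66 — call this n₀.
Finite-population correction with N = 2,105: n = n₀ / (1 + (n₀−1)/N) = 581.66 / 1.276 = 455.85
Round up: n = 456.

456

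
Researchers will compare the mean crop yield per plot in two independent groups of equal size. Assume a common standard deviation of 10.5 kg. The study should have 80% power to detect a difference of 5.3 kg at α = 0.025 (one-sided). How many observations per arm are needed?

62 per group

For two equal groups, n per group = 2·((z_α + z_β)·σ/δ)².
z_α = 1.960; z_β = 0.842 (power 80%).
n = 2 × (2.802 × 10.5 / 5.3)² = 2 × 30.82 = 61.64
Round up: n = 62 per group.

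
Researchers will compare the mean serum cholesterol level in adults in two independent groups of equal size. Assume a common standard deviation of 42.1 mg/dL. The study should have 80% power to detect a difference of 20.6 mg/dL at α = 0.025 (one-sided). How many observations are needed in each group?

66 per group

For two equal groups, n per group = 2·((z_α + z_β)·σ/δ)².
z_α = 1.960; z_β = 0.842 (power 80%).
n = 2 × (2.802 × 42.1 / 20.6)² = 2 × 32.79 = 65.58
Round up: n = 66 per group.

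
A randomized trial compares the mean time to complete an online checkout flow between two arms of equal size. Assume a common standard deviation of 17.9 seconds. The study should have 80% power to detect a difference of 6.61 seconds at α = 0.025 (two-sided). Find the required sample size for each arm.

For two equal groups, n per group = 2·((z_{α/2} + z_β)·σ/δ)².
z_{α/2} = 2.241; z_β = 0.842 (power 80%).
n = 2 × (3.083 × 17.9 / 6.61)² = 2 × 69.70 = 139.40
Round up: n = 140 per group.

140 per group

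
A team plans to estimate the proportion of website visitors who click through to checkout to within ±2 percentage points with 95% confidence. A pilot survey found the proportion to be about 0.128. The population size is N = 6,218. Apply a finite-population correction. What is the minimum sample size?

For a proportion with margin E = 0.02 at 95% confidence, z = 1.960.
n = p̂(1−p̂)(z/E)² = 0.128 × 0.872 × (1.960/0.02)² = 1071.96 — call this n₀.
Finite-population correction with N = 6,218: n = n₀ / (1 + (n₀−1)/N) = 1071.96 / 1.172 = 914.64
Round up: n = 915.

915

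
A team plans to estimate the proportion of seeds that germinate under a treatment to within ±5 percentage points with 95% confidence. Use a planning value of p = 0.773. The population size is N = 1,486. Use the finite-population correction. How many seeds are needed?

229

For a proportion with margin E = 0.05 at 95% confidence, z = 1.960.
n = p̂(1−p̂)(z/E)² = 0.773 × 0.227 × (1.960/0.05)² = 269.64 — call this n₀.
Finite-population correction with N = 1,486: n = n₀ / (1 + (n₀−1)/N) = 269.64 / 1.181 = 228.31
Round up: n = 229.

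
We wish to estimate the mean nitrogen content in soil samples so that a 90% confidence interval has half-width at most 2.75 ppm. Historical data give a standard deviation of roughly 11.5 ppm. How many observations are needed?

n = 48

For a mean, the margin of error is E = z·σ/√n, so n = (zσ/E)².
At 90% confidence, z = 1.645.
n = (1.645 × 11.5 / 2.75)² = 47.32
Round up: n = 48.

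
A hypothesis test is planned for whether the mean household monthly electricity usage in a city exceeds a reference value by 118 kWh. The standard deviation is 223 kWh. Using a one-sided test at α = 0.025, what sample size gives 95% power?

For a one-sample z-test, n = ((z_α + z_β)·σ/δ)².
z_α = 1.960 (one-sided α = 0.025); z_β = 1.645 (power 95% → β = 0.05).
n = (3.605 × 223 / 118)² = 46.41
Round up: n = 47.

47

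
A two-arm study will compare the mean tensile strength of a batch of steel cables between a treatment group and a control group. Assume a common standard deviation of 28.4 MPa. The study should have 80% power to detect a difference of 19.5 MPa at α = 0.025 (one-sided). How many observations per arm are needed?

34 per group

For two equal groups, n per group = 2·((z_α + z_β)·σ/δ)².
z_α = 1.960; z_β = 0.842 (power 80%).
n = 2 × (2.802 × 28.4 / 19.5)² = 2 × 16.65 = 33.30
Round up: n = 34 per group.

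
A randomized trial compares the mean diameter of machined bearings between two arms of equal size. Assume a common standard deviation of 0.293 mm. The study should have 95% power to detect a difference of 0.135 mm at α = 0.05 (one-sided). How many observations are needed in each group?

102 per group

For two equal groups, n per group = 2·((z_α + z_β)·σ/δ)².
z_α = 1.645; z_β = 1.645 (power 95%).
n = 2 × (3.290 × 0.293 / 0.135)² = 2 × 50.99 = 101.98
Round up: n = 102 per group.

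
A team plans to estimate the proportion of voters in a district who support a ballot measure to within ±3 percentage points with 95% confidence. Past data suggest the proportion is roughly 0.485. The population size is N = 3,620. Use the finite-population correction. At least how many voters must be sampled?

824

For a proportion with margin E = 0.03 at 95% confidence, z = 1.960.
n = p̂(1−p̂)(z/E)² = 0.485 × 0.515 × (1.960/0.03)² = 1066.15 — call this n₀.
Finite-population correction with N = 3,620: n = n₀ / (1 + (n₀−1)/N) = 1066.15 / 1.294 = 823.92
Round up: n = 824.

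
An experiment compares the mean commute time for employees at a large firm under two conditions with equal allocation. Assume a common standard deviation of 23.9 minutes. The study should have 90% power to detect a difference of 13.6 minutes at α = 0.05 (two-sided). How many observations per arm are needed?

For two equal groups, n per group = 2·((z_{α/2} + z_β)·σ/δ)².
z_{α/2} = 1.960; z_β = 1.282 (power 90%).
n = 2 × (3.242 × 23.9 / 13.6)² = 2 × 32.46 = 64.92
Round up: n = 65 per group.

65 per group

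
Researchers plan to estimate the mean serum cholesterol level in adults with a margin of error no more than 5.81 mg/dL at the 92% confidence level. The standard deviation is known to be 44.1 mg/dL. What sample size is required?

For a mean, the margin of error is E = z·σ/√n, so n = (zσ/E)².
At 92% confidence, z = 1.751.
n = (1.751 × 44.1 / 5.81)² = 176.64
Round up: n = 177.

177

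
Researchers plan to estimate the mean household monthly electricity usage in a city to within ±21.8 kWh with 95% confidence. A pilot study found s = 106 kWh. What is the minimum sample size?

91

For a mean, the margin of error is E = z·σ/√n, so n = (zσ/E)².
At 95% confidence, z = 1.960.
n = (1.960 × 106 / 21.8)² = 90.83
Round up: n = 91.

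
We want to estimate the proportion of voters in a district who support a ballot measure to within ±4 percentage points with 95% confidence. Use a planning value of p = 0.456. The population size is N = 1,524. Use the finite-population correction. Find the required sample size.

For a proportion with margin E = 0.04 at 95% confidence, z = 1.960.
n = p̂(1−p̂)(z/E)² = 0.456 × 0.544 × (1.960/0.04)² = 595.60 — call this n₀.
Finite-population correction with N = 1,524: n = n₀ / (1 + (n₀−1)/N) = 595.60 / 1.39 = 428.49
Round up: n = 429.

429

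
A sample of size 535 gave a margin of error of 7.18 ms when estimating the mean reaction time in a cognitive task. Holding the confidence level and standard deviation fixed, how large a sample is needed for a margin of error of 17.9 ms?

n = 87

Margin of error scales as 1/√n, so n₂ = n₁·(E₁/E₂)².
n₂ = 535 × (7.18/17.9)² = 535 × 0.1609 = 86.08
Round up: n₂ = 87.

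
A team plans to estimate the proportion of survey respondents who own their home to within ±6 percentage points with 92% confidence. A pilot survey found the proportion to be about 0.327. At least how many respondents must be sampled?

n = 188

For a proportion with margin E = 0.06 at 92% confidence, z = 1.751.
n = p̂(1−p̂)(z/E)² = 0.327 × 0.673 × (1.751/0.06)² = 187.43
Round up: n = 188.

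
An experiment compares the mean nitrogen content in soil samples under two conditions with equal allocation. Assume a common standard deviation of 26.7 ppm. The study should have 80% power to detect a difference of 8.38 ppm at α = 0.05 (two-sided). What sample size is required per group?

For two equal groups, n per group = 2·((z_{α/2} + z_β)·σ/δ)².
z_{α/2} = 1.960; z_β = 0.842 (power 80%).
n = 2 × (2.802 × 26.7 / 8.38)² = 2 × 79.70 = 159.40
Round up: n = 160 per group.

160 per group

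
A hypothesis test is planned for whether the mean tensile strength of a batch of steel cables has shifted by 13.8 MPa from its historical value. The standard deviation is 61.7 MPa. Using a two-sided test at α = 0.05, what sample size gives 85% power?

For a one-sample z-test, n = ((z_{α/2} + z_β)·σ/δ)².
z_{α/2} = 1.960 (two-sided α = 0.05); z_β = 1.036 (power 85% → β = 0.15).
n = (2.996 × 61.7 / 13.8)² = 179.43
Round up: n = 180.

n = 180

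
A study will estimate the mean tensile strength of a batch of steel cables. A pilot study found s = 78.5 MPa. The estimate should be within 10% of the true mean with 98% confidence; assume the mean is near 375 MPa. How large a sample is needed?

24

For a mean, the margin of error is E = z·σ/√n, so n = (zσ/E)².
At 98% confidence, z = 2.326.
E = 10% of 375 = 37.5 MPa.
n = (2.326 × 78.5 / 37.5)² = 23.71
Round up: n = 24.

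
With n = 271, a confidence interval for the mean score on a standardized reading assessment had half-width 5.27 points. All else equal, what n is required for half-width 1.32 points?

Margin of error scales as 1/√n, so n₂ = n₁·(E₁/E₂)².
n₂ = 271 × (5.27/1.32)² = 271 × 15.94 = 4319.74
Round up: n₂ = 4320.

4320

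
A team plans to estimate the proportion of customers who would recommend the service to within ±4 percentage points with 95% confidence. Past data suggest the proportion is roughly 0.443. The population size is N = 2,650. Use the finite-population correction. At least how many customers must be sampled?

For a proportion with margin E = 0.04 at 95% confidence, z = 1.960.
n = p̂(1−p̂)(z/E)² = 0.443 × 0.557 × (1.960/0.04)² = 592.45 — call this n₀.
Finite-population correction with N = 2,650: n = n₀ / (1 + (n₀−1)/N) = 592.45 / 1.223 = 484.42
Round up: n = 485.

485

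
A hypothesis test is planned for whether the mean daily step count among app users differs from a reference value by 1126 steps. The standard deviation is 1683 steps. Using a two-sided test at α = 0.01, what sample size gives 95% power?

40

For a one-sample z-test, n = ((z_{α/2} + z_β)·σ/δ)².
z_{α/2} = 2.576 (two-sided α = 0.01); z_β = 1.645 (power 95% → β = 0.05).
n = (4.221 × 1683 / 1126)² = 39.80
Round up: n = 40.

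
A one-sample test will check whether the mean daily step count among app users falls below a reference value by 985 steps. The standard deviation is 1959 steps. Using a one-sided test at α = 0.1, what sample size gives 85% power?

22

For a one-sample z-test, n = ((z_α + z_β)·σ/δ)².
z_α = 1.282 (one-sided α = 0.1); z_β = 1.036 (power 85% → β = 0.15).
n = (2.318 × 1959 / 985)² = 21.25
Round up: n = 22.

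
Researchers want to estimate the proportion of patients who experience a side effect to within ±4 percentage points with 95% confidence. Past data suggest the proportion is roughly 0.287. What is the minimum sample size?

For a proportion with margin E = 0.04 at 95% confidence, z = 1.960.
n = p̂(1−p̂)(z/E)² = 0.287 × 0.713 × (1.960/0.04)² = 491.32
Round up: n = 492.

492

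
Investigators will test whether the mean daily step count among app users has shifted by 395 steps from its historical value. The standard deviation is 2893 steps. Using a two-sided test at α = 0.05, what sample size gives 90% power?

n = 564

For a one-sample z-test, n = ((z_{α/2} + z_β)·σ/δ)².
z_{α/2} = 1.960 (two-sided α = 0.05); z_β = 1.282 (power 90% → β = 0.1).
n = (3.242 × 2893 / 395)² = 563.80
Round up: n = 564.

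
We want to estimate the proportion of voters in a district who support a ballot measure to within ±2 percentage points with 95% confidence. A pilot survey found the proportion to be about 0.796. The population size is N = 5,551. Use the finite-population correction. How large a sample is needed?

1218

For a proportion with margin E = 0.02 at 95% confidence, z = 1.960.
n = p̂(1−p̂)(z/E)² = 0.796 × 0.204 × (1.960/0.02)² = 1559.54 — call this n₀.
Finite-population correction with N = 5,551: n = n₀ / (1 + (n₀−1)/N) = 1559.54 / 1.281 = 1217.44
Round up: n = 1218.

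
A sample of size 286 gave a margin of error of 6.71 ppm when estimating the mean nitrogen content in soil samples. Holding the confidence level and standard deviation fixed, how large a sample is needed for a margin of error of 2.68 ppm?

n = 1793

Margin of error scales as 1/√n, so n₂ = n₁·(E₁/E₂)².
n₂ = 286 × (6.71/2.68)² = 286 × 6.269 = 1792.93
Round up: n₂ = 1793.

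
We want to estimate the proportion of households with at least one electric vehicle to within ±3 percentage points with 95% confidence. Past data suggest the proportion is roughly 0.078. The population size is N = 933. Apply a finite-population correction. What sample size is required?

For a proportion with margin E = 0.03 at 95% confidence, z = 1.960.
n = p̂(1−p̂)(z/E)² = 0.078 × 0.922 × (1.960/0.03)² = 306.97 — call this n₀.
Finite-population correction with N = 933: n = n₀ / (1 + (n₀−1)/N) = 306.97 / 1.328 = 231.15
Round up: n = 232.

232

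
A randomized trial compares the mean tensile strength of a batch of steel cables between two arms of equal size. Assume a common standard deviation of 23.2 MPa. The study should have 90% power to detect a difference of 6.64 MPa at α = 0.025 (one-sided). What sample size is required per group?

For two equal groups, n per group = 2·((z_α + z_β)·σ/δ)².
z_α = 1.960; z_β = 1.282 (power 90%).
n = 2 × (3.242 × 23.2 / 6.64)² = 2 × 128.31 = 256.62
Round up: n = 257 per group.

257 per group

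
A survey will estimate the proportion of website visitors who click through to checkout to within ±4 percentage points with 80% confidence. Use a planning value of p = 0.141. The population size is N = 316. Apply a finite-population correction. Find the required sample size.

For a proportion with margin E = 0.04 at 80% confidence, z = 1.282.
n = p̂(1−p̂)(z/E)² = 0.141 × 0.859 × (1.282/0.04)² = 124.41 — call this n₀.
Finite-population correction with N = 316: n = n₀ / (1 + (n₀−1)/N) = 124.41 / 1.391 = 89.44
Round up: n = 90.

n = 90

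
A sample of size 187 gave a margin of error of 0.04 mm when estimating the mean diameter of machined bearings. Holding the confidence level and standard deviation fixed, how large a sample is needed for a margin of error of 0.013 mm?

1771

Margin of error scales as 1/√n, so n₂ = n₁·(E₁/E₂)².
n₂ = 187 × (0.04/0.013)² = 187 × 9.467 = 1770.33
Round up: n₂ = 1771.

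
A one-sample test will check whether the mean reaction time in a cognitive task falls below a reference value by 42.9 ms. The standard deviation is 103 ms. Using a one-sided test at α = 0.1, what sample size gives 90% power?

38

For a one-sample z-test, n = ((z_α + z_β)·σ/δ)².
z_α = 1.282 (one-sided α = 0.1); z_β = 1.282 (power 90% → β = 0.1).
n = (2.564 × 103 / 42.9)² = 37.90
Round up: n = 38.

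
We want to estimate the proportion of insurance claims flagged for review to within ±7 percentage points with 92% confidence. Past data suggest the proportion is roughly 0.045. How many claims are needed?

For a proportion with margin E = 0.07 at 92% confidence, z = 1.751.
n = p̂(1−p̂)(z/E)² = 0.045 × 0.955 × (1.751/0.07)² = 26.89
Round up: n = 27.

27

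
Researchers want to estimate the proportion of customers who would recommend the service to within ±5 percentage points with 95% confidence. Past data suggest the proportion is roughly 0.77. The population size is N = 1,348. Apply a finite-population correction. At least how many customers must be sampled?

For a proportion with margin E = 0.05 at 95% confidence, z = 1.960.
n = p̂(1−p̂)(z/E)² = 0.77 × 0.23 × (1.960/0.05)² = 272.14 — call this n₀.
Finite-population correction with N = 1,348: n = n₀ / (1 + (n₀−1)/N) = 272.14 / 1.201 = 226.59
Round up: n = 227.

227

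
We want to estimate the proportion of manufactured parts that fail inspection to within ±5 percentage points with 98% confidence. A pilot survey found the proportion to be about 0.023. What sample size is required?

49

For a proportion with margin E = 0.05 at 98% confidence, z = 2.326.
n = p̂(1−p̂)(z/E)² = 0.023 × 0.977 × (2.326/0.05)² = 48.63
Round up: n = 49.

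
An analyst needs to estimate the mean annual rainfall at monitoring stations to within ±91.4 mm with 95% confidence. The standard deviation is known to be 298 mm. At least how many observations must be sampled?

For a mean, the margin of error is E = z·σ/√n, so n = (zσ/E)².
At 95% confidence, z = 1.960.
n = (1.960 × 298 / 91.4)² = 40.84
Round up: n = 41.

n = 41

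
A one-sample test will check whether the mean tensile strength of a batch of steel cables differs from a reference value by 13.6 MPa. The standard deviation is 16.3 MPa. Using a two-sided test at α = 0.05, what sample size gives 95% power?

For a one-sample z-test, n = ((z_{α/2} + z_β)·σ/δ)².
z_{α/2} = 1.960 (two-sided α = 0.05); z_β = 1.645 (power 95% → β = 0.05).
n = (3.605 × 16.3 / 13.6)² = 18.67
Round up: n = 19.

19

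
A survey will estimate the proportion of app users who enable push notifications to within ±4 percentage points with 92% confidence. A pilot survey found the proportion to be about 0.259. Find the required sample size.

n = 368

For a proportion with margin E = 0.04 at 92% confidence, z = 1.751.
n = p̂(1−p̂)(z/E)² = 0.259 × 0.741 × (1.751/0.04)² = 367.76
Round up: n = 368.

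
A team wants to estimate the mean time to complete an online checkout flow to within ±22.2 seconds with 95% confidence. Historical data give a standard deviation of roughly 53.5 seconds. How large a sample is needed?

For a mean, the margin of error is E = z·σ/√n, so n = (zσ/E)².
At 95% confidence, z = 1.960.
n = (1.960 × 53.5 / 22.2)² = 22.31
Round up: n = 23.

n = 23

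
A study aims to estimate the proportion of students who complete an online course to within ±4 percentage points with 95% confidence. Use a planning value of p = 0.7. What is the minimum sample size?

505

For a proportion with margin E = 0.04 at 95% confidence, z = 1.960.
n = p̂(1−p̂)(z/E)² = 0.7 × 0.3 × (1.960/0.04)² = 504.21
Round up: n = 505.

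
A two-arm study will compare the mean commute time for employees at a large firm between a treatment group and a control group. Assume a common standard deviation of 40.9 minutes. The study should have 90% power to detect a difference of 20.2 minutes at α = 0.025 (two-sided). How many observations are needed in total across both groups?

204 total

For two equal groups, n per group = 2·((z_{α/2} + z_β)·σ/δ)².
z_{α/2} = 2.241; z_β = 1.282 (power 90%).
n = 2 × (3.523 × 40.9 / 20.2)² = 2 × 50.88 = 101.76
Round up: n = 102 per group.
Total across both groups: 2 × 102 = 204.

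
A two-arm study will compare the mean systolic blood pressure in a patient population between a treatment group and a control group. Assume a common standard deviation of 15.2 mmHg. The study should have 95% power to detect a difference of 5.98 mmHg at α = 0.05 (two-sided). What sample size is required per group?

168 per group

For two equal groups, n per group = 2·((z_{α/2} + z_β)·σ/δ)².
z_{α/2} = 1.960; z_β = 1.645 (power 95%).
n = 2 × (3.605 × 15.2 / 5.98)² = 2 × 83.96 = 167.92
Round up: n = 168 per group.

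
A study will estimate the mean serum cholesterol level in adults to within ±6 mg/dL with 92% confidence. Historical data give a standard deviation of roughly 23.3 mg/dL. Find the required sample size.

n = 47

For a mean, the margin of error is E = z·σ/√n, so n = (zσ/E)².
At 92% confidence, z = 1.751.
n = (1.751 × 23.3 / 6)² = 46.24
Round up: n = 47.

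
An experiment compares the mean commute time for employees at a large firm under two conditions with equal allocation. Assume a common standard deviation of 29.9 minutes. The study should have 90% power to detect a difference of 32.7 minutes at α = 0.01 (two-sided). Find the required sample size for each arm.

For two equal groups, n per group = 2·((z_{α/2} + z_β)·σ/δ)².
z_{α/2} = 2.576; z_β = 1.282 (power 90%).
n = 2 × (3.858 × 29.9 / 32.7)² = 2 × 12.44 = 24.88
Round up: n = 25 per group.

25 per group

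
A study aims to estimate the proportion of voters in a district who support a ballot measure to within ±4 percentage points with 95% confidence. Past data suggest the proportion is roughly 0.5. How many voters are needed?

For a proportion with margin E = 0.04 at 95% confidence, z = 1.960.
n = p̂(1−p̂)(z/E)² = 0.5 × 0.5 × (1.960/0.04)² = 600.25
Round up: n = 601.

601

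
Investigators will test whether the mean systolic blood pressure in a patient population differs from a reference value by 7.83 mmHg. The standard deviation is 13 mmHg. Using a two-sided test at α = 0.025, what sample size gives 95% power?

42

For a one-sample z-test, n = ((z_{α/2} + z_β)·σ/δ)².
z_{α/2} = 2.241 (two-sided α = 0.025); z_β = 1.645 (power 95% → β = 0.05).
n = (3.886 × 13 / 7.83)² = 41.63
Round up: n = 42.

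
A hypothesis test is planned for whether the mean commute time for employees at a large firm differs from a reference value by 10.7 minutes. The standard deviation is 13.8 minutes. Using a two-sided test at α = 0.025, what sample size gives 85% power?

n = 18

For a one-sample z-test, n = ((z_{α/2} + z_β)·σ/δ)².
z_{α/2} = 2.241 (two-sided α = 0.025); z_β = 1.036 (power 85% → β = 0.15).
n = (3.277 × 13.8 / 10.7)² = 17.86
Round up: n = 18.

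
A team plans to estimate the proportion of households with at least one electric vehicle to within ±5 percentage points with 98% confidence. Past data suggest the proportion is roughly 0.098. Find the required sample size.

For a proportion with margin E = 0.05 at 98% confidence, z = 2.326.
n = p̂(1−p̂)(z/E)² = 0.098 × 0.902 × (2.326/0.05)² = 191.30
Round up: n = 192.

192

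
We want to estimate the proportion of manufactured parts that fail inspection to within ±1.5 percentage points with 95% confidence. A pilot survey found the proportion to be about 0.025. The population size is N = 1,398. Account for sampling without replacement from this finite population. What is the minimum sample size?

321

For a proportion with margin E = 0.015 at 95% confidence, z = 1.960.
n = p̂(1−p̂)(z/E)² = 0.025 × 0.975 × (1.960/0.015)² = 416.17 — call this n₀.
Finite-population correction with N = 1,398: n = n₀ / (1 + (n₀−1)/N) = 416.17 / 1.297 = 320.87
Round up: n = 321.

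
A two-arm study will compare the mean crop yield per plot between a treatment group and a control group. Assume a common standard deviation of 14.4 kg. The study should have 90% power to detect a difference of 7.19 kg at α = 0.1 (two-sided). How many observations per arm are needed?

For two equal groups, n per group = 2·((z_{α/2} + z_β)·σ/δ)².
z_{α/2} = 1.645; z_β = 1.282 (power 90%).
n = 2 × (2.927 × 14.4 / 7.19)² = 2 × 34.36 = 68.72
Round up: n = 69 per group.

69 per group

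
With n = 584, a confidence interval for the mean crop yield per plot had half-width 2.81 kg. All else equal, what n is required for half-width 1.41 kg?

Margin of error scales as 1/√n, so n₂ = n₁·(E₁/E₂)².
n₂ = 584 × (2.81/1.41)² = 584 × 3.972 = 2319.65
Round up: n₂ = 2320.

2320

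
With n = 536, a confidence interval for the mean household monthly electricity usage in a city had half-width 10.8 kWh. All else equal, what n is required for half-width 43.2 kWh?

34

Margin of error scales as 1/√n, so n₂ = n₁·(E₁/E₂)².
n₂ = 536 × (10.8/43.2)² = 536 × 0.0625 = 33.50
Round up: n₂ = 34.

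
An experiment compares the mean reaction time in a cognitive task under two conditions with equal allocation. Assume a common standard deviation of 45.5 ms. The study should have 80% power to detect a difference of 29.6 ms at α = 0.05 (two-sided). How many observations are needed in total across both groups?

76 total

For two equal groups, n per group = 2·((z_{α/2} + z_β)·σ/δ)².
z_{α/2} = 1.960; z_β = 0.842 (power 80%).
n = 2 × (2.802 × 45.5 / 29.6)² = 2 × 18.55 = 37.10
Round up: n = 38 per group.
Total across both groups: 2 × 38 = 76.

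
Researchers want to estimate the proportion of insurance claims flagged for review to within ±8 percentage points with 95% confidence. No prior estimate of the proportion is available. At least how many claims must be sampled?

151

For a proportion with margin E = 0.08 at 95% confidence, z = 1.960.
With no prior estimate, use p = 0.5, which maximizes p(1−p) at 0.25.
n = 0.25 × (z/E)² = 0.25 × (1.960/0.08)² = 150.06
Round up: n = 151.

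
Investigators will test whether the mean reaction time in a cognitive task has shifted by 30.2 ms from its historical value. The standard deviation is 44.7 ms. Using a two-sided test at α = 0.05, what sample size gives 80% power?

For a one-sample z-test, n = ((z_{α/2} + z_β)·σ/δ)².
z_{α/2} = 1.960 (two-sided α = 0.05); z_β = 0.842 (power 80% → β = 0.2).
n = (2.802 × 44.7 / 30.2)² = 17.20
Round up: n = 18.

18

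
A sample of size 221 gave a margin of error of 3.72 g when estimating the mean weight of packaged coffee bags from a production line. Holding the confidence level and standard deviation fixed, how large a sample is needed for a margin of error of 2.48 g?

Margin of error scales as 1/√n, so n₂ = n₁·(E₁/E₂)².
n₂ = 221 × (3.72/2.48)² = 221 × 2.25 = 497.25
Round up: n₂ = 498.

n = 498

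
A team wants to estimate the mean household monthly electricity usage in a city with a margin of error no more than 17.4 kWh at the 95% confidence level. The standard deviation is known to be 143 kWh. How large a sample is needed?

For a mean, the margin of error is E = z·σ/√n, so n = (zσ/E)².
At 95% confidence, z = 1.960.
n = (1.960 × 143 / 17.4)² = 259.47
Round up: n = 260.

n = 260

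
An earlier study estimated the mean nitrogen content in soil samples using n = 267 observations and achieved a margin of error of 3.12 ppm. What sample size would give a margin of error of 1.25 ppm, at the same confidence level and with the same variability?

Margin of error scales as 1/√n, so n₂ = n₁·(E₁/E₂)².
n₂ = 267 × (3.12/1.25)² = 267 × 6.23 = 1663.41
Round up: n₂ = 1664.

1664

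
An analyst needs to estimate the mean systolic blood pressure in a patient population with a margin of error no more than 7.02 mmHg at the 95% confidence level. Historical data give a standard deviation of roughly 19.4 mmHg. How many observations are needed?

For a mean, the margin of error is E = z·σ/√n, so n = (zσ/E)².
At 95% confidence, z = 1.960.
n = (1.960 × 19.4 / 7.02)² = 29.34
Round up: n = 30.

30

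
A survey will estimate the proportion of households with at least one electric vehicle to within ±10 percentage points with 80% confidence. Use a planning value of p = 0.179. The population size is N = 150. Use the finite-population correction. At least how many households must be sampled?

For a proportion with margin E = 0.1 at 80% confidence, z = 1.282.
n = p̂(1−p̂)(z/E)² = 0.179 × 0.821 × (1.282/0.1)² = 24.15 — call this n₀.
Finite-population correction with N = 150: n = n₀ / (1 + (n₀−1)/N) = 24.15 / 1.154 = 20.93
Round up: n = 21.

n = 21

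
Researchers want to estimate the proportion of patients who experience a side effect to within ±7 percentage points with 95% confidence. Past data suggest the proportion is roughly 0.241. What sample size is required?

For a proportion with margin E = 0.07 at 95% confidence, z = 1.960.
n = p̂(1−p̂)(z/E)² = 0.241 × 0.759 × (1.960/0.07)² = 143.41
Round up: n = 144.

n = 144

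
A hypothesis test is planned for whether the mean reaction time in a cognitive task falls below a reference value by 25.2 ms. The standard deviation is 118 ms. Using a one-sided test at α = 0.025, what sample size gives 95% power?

285

For a one-sample z-test, n = ((z_α + z_β)·σ/δ)².
z_α = 1.960 (one-sided α = 0.025); z_β = 1.645 (power 95% → β = 0.05).
n = (3.605 × 118 / 25.2)² = 284.95
Round up: n = 285.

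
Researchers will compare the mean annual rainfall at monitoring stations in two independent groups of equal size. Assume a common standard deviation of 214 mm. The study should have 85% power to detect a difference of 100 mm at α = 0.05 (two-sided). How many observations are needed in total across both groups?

166 total

For two equal groups, n per group = 2·((z_{α/2} + z_β)·σ/δ)².
z_{α/2} = 1.960; z_β = 1.036 (power 85%).
n = 2 × (2.996 × 214 / 100)² = 2 × 41.11 = 82.22
Round up: n = 83 per group.
Total across both groups: 2 × 83 = 166.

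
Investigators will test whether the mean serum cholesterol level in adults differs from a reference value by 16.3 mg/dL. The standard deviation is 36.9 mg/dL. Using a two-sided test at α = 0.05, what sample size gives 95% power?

For a one-sample z-test, n = ((z_{α/2} + z_β)·σ/δ)².
z_{α/2} = 1.960 (two-sided α = 0.05); z_β = 1.645 (power 95% → β = 0.05).
n = (3.605 × 36.9 / 16.3)² = 66.60
Round up: n = 67.

67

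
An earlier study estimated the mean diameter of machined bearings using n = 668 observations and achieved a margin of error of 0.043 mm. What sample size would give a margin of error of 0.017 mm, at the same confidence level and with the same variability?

n = 4274

Margin of error scales as 1/√n, so n₂ = n₁·(E₁/E₂)².
n₂ = 668 × (0.043/0.017)² = 668 × 6.398 = 4273.86
Round up: n₂ = 4274.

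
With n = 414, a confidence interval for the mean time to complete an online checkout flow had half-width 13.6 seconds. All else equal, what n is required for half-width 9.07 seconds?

931

Margin of error scales as 1/√n, so n₂ = n₁·(E₁/E₂)².
n₂ = 414 × (13.6/9.07)² = 414 × 2.248 = 930.67
Round up: n₂ = 931.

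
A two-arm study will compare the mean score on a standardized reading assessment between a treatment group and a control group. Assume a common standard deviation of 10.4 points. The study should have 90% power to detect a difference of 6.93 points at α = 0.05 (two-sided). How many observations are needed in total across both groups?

96 total

For two equal groups, n per group = 2·((z_{α/2} + z_β)·σ/δ)².
z_{α/2} = 1.960; z_β = 1.282 (power 90%).
n = 2 × (3.242 × 10.4 / 6.93)² = 2 × 23.67 = 47.34
Round up: n = 48 per group.
Total across both groups: 2 × 48 = 96.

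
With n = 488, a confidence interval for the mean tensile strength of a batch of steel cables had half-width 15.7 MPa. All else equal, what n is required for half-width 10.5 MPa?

1092

Margin of error scales as 1/√n, so n₂ = n₁·(E₁/E₂)².
n₂ = 488 × (15.7/10.5)² = 488 × 2.236 = 1091.17
Round up: n₂ = 1092.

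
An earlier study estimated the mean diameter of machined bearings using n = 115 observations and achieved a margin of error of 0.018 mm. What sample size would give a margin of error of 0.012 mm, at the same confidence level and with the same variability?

Margin of error scales as 1/√n, so n₂ = n₁·(E₁/E₂)².
n₂ = 115 × (0.018/0.012)² = 115 × 2.25 = 258.75
Round up: n₂ = 259.

n = 259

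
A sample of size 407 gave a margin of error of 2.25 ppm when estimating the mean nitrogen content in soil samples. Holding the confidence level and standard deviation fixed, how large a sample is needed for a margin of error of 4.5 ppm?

Margin of error scales as 1/√n, so n₂ = n₁·(E₁/E₂)².
n₂ = 407 × (2.25/4.5)² = 407 × 0.25 = 101.75
Round up: n₂ = 102.

102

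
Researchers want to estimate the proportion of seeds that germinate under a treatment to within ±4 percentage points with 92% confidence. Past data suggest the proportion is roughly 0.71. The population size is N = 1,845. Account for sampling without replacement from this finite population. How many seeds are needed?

For a proportion with margin E = 0.04 at 92% confidence, z = 1.751.
n = p̂(1−p̂)(z/E)² = 0.71 × 0.29 × (1.751/0.04)² = 394.56 — call this n₀.
Finite-population correction with N = 1,845: n = n₀ / (1 + (n₀−1)/N) = 394.56 / 1.213 = 325.28
Round up: n = 326.

326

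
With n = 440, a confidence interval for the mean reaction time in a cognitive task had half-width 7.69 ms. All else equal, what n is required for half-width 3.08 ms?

2743

Margin of error scales as 1/√n, so n₂ = n₁·(E₁/E₂)².
n₂ = 440 × (7.69/3.08)² = 440 × 6.234 = 2742.96
Round up: n₂ = 2743.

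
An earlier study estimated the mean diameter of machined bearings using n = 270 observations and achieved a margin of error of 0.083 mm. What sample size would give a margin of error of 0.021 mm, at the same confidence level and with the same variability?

Margin of error scales as 1/√n, so n₂ = n₁·(E₁/E₂)².
n₂ = 270 × (0.083/0.021)² = 270 × 15.62 = 4217.40
Round up: n₂ = 4218.

4218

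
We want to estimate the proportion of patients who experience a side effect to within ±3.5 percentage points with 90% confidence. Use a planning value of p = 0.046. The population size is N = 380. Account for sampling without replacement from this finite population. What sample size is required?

n = 78

For a proportion with margin E = 0.035 at 90% confidence, z = 1.645.
n = p̂(1−p̂)(z/E)² = 0.046 × 0.954 × (1.645/0.035)² = 96.94 — call this n₀.
Finite-population correction with N = 380: n = n₀ / (1 + (n₀−1)/N) = 96.94 / 1.252 = 77.43
Round up: n = 78.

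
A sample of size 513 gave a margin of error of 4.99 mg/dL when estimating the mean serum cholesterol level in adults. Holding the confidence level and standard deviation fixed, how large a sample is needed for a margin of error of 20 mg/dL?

Margin of error scales as 1/√n, so n₂ = n₁·(E₁/E₂)².
n₂ = 513 × (4.99/20)² = 513 × 0.06225 = 31.93
Round up: n₂ = 32.

32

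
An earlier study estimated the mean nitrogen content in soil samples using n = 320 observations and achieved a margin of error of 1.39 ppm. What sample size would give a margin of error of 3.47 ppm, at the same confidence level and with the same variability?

52

Margin of error scales as 1/√n, so n₂ = n₁·(E₁/E₂)².
n₂ = 320 × (1.39/3.47)² = 320 × 0.1605 = 51.36
Round up: n₂ = 52.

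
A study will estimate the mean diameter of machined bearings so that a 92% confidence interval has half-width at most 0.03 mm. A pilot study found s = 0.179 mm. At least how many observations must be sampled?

n = 110

For a mean, the margin of error is E = z·σ/√n, so n = (zσ/E)².
At 92% confidence, z = 1.751.
n = (1.751 × 0.179 / 0.03)² = 109.15
Round up: n = 110.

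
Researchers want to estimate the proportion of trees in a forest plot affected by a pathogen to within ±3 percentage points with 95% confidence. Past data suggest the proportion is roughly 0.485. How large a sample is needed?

1067

For a proportion with margin E = 0.03 at 95% confidence, z = 1.960.
n = p̂(1−p̂)(z/E)² = 0.485 × 0.515 × (1.960/0.03)² = 1066.15
Round up: n = 1067.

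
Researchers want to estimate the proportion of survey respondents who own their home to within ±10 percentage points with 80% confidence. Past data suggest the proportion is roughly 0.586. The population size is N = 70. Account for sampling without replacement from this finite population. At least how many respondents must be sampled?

For a proportion with margin E = 0.1 at 80% confidence, z = 1.282.
n = p̂(1−p̂)(z/E)² = 0.586 × 0.414 × (1.282/0.1)² = 39.87 — call this n₀.
Finite-population correction with N = 70: n = n₀ / (1 + (n₀−1)/N) = 39.87 / 1.555 = 25.64
Round up: n = 26.

26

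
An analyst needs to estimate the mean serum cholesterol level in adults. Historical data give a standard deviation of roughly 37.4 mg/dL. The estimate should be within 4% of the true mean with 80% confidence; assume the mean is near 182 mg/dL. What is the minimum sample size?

For a mean, the margin of error is E = z·σ/√n, so n = (zσ/E)².
At 80% confidence, z = 1.282.
E = 4% of 182 = 7.28 mg/dL.
n = (1.282 × 37.4 / 7.28)² = 43.38
Round up: n = 44.

44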